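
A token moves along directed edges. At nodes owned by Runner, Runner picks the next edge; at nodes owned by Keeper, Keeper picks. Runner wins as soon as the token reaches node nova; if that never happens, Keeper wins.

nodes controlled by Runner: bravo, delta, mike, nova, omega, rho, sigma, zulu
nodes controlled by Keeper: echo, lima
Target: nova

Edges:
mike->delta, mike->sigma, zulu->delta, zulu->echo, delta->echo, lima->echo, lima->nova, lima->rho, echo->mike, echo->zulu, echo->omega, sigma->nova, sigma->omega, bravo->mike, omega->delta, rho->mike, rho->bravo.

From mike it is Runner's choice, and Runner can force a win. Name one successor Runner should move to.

sigma

A0 = {nova}
A1: add {sigma} — sigma (Runner) has sigma→nova.
A2: add {mike} — mike (Runner) has mike→sigma.
A3: add {bravo, rho} — bravo (Runner) has bravo→mike; rho (Runner) has rho→mike.
A4 = A3; e.g. zulu (Runner) has no edge into A3. Fixed point.
From mike, successor sigma is in the attractor (rank 1); the other successor delta is not.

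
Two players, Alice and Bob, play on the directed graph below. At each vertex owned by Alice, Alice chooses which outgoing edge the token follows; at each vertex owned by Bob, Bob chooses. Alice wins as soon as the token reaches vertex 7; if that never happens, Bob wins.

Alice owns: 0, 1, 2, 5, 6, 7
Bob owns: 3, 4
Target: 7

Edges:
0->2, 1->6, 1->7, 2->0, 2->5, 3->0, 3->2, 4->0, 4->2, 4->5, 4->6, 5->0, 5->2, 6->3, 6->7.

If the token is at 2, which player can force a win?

A0 = {7}
A1: add {1, 6} — 1 (Alice) has 1→7; 6 (Alice) has 6→7.
A2 = A1; e.g. 0 (Alice) has no edge into A1. Fixed point.
2 never enters the attractor, so Bob can avoid the target forever.

Bob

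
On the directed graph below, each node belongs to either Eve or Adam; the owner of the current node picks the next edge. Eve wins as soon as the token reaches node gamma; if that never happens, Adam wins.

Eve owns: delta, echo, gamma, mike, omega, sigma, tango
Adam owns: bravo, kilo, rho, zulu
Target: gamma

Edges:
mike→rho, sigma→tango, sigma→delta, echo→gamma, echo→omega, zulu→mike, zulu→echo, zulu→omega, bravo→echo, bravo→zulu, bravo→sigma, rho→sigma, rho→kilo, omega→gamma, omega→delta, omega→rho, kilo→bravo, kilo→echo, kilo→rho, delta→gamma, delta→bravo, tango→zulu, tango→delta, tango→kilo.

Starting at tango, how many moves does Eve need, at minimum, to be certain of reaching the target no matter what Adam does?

A0 = {gamma}
A1: add {delta, echo, omega} — echo (Eve) has echo→gamma; delta (Eve) has delta→gamma; omega (Eve) has omega→gamma.
A2: add {sigma, tango} — tango (Eve) has tango→delta; sigma (Eve) has sigma→delta.
A3 = A2; e.g. mike (Eve) has no edge into A2. Fixed point.
tango enters the attractor at level 2, so Eve can force the target in 2 moves from there.

2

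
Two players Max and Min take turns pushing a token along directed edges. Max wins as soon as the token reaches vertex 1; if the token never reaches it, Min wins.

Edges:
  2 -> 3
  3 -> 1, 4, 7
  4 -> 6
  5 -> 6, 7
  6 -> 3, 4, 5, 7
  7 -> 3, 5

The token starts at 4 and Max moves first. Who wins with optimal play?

Min

Track states (vertex, player-to-move).
A0 = {(1,Max), (1,Min)}
A1: add {(3,Max)}.
A2: add {(2,Min)}.
A3 = A2; e.g. (2,Max) stays out. (4,Max) never enters ⇒ Min avoids the target.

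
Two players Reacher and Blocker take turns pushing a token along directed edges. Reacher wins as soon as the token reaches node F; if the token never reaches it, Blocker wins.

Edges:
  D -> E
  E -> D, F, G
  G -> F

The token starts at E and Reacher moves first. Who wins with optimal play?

Track states (vertex, player-to-move).
A0 = {(F,Reacher), (F,Blocker)}
A1: add {(E,Reacher), (G,Reacher), (G,Blocker)}.
(E,Reacher) ∈ A1 ⇒ Reacher forces the target.

Reacher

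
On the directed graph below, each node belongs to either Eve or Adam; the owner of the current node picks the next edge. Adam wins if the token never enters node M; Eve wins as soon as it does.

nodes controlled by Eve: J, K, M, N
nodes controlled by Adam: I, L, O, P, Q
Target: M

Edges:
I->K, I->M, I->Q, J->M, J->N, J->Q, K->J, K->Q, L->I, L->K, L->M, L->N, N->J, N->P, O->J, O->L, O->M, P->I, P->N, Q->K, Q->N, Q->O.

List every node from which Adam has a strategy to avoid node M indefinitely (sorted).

I, L, O, P, Q

A0 = {M}
A1: add {J} — J (Eve) has J→M.
A2: add {K, N} — K (Eve) has K→J; N (Eve) has N→J.
A3 = A2; e.g. I (Adam) can still go to Q. Fixed point.
Eve's attractor = {J, K, M, N}; Adam avoids the target exactly from the complement.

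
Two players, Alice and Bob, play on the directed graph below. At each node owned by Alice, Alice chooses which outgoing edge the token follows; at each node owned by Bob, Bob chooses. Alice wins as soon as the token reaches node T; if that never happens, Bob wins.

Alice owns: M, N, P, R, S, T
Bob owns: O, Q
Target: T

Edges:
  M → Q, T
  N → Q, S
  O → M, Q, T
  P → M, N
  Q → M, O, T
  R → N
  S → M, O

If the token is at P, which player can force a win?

Alice

A0 = {T}
A1: add {M} — M (Alice) has M→T.
A2: add {P, S} — P (Alice) has P→M; S (Alice) has S→M.
P ∈ A2, so Alice can force the target.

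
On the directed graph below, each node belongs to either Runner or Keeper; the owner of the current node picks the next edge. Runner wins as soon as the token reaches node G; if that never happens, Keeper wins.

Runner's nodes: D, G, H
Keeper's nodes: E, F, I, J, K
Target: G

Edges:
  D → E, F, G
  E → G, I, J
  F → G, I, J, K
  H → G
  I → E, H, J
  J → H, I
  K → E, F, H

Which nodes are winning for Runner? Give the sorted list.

A0 = {G}
A1: add {D, H} — D (Runner) has D→G; H (Runner) has H→G.
A2 = A1; e.g. E (Keeper) can still go to I. Fixed point.
Runner's winning region = {D, G, H}.

D, G, H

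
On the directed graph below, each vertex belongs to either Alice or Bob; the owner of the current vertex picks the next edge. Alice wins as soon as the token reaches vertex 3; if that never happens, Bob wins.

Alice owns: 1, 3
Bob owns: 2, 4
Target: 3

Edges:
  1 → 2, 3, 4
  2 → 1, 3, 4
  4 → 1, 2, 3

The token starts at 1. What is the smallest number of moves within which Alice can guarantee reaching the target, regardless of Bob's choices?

1

A0 = {3}
A1: add {1} — 1 (Alice) has 1→3.
A2 = A1; e.g. 2 (Bob) can still go to 4. Fixed point.
1 enters the attractor at level 1, so Alice can force the target in 1 move from there.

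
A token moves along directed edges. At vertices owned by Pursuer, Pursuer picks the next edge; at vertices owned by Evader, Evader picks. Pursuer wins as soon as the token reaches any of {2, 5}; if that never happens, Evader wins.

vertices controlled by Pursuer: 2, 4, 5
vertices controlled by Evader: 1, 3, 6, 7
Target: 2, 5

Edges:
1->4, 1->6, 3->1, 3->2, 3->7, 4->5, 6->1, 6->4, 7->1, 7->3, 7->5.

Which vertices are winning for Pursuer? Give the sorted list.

2, 4, 5

A0 = {2, 5}
A1: add {4} — 4 (Pursuer) has 4→5.
A2 = A1; e.g. 1 (Evader) can still go to 6. Fixed point.
Pursuer's winning region = {2, 4, 5}.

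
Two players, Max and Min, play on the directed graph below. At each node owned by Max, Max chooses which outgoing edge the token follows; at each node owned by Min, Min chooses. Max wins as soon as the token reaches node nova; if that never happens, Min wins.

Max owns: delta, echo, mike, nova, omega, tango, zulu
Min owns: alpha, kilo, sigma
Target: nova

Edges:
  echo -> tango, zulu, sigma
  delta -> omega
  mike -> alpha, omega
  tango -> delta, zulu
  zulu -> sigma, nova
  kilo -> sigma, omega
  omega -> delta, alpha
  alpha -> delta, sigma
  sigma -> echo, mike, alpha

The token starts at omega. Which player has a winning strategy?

Min

A0 = {nova}
A1: add {zulu} — zulu (Max) has zulu→nova.
A2: add {echo, tango} — echo (Max) has echo→zulu; tango (Max) has tango→zulu.
A3 = A2; e.g. mike (Max) has no edge into A2. Fixed point.
omega never enters the attractor, so Min can avoid the target forever.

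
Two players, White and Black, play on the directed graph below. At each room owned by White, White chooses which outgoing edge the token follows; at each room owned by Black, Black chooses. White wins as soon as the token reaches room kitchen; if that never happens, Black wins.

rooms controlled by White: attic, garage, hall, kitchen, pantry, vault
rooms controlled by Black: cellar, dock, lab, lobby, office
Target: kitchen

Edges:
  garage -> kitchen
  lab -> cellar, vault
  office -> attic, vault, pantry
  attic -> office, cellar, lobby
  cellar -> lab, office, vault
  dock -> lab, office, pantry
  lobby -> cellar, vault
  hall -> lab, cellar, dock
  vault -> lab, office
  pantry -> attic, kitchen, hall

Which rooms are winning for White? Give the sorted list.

A0 = {kitchen}
A1: add {garage, pantry} — garage (White) has garage→kitchen; pantry (White) has pantry→kitchen.
A2 = A1; e.g. lab (Black) can still go to cellar. Fixed point.
White's winning region = {garage, kitchen, pantry}.

garage, kitchen, pantry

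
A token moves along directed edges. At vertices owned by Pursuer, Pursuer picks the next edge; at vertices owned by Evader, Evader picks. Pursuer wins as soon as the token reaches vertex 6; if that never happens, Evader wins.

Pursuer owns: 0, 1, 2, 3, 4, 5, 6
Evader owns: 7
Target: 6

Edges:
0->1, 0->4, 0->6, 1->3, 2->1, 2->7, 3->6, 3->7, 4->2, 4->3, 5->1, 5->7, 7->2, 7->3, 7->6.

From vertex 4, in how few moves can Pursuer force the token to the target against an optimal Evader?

A0 = {6}
A1: add {0, 3} — 0 (Pursuer) has 0→6; 3 (Pursuer) has 3→6.
A2: add {1, 4} — 1 (Pursuer) has 1→3; 4 (Pursuer) has 4→3.
4 enters the attractor at level 2, so Pursuer can force the target in 2 moves from there.

2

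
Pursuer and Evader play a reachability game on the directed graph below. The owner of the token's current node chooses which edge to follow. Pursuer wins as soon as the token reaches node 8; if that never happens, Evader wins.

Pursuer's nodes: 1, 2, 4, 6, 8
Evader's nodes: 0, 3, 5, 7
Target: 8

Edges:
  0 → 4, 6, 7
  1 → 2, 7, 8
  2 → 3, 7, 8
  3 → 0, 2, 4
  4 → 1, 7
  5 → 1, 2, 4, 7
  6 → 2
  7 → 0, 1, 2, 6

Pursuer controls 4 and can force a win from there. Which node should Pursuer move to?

1

A0 = {8}
A1: add {1, 2} — 1 (Pursuer) has 1→8; 2 (Pursuer) has 2→8.
A2: add {4, 6} — 4 (Pursuer) has 4→1; 6 (Pursuer) has 6→2.
A3 = A2; e.g. 0 (Evader) can still go to 7. Fixed point.
From 4, successor 1 is in the attractor (rank 1); the other successor 7 is not.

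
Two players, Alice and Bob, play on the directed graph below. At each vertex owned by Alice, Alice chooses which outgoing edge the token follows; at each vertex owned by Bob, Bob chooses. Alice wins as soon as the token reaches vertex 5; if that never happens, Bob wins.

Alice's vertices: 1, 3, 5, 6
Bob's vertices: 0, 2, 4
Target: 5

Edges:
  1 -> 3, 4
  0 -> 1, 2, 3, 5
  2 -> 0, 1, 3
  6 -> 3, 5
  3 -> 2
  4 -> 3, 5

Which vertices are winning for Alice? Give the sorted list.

5, 6

A0 = {5}
A1: add {6} — 6 (Alice) has 6→5.
A2 = A1; e.g. 0 (Bob) can still go to 1. Fixed point.
Alice's winning region = {5, 6}.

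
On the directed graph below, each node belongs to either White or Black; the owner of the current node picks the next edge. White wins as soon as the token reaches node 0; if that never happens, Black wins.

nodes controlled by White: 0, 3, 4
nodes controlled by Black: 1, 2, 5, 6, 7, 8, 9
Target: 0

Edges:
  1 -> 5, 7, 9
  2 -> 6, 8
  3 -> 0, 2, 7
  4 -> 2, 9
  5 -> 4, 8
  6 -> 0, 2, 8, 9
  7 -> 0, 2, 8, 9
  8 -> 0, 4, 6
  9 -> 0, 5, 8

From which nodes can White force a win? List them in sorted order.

0, 3

A0 = {0}
A1: add {3} — 3 (White) has 3→0.
A2 = A1; e.g. 1 (Black) can still go to 5. Fixed point.
White's winning region = {0, 3}.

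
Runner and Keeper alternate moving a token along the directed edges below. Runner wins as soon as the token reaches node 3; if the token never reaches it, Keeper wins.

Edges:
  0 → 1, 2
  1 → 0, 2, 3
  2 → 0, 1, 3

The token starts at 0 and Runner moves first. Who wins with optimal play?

Track states (vertex, player-to-move).
A0 = {(3,Runner), (3,Keeper)}
A1: add {(1,Runner), (2,Runner)}.
A2: add {(0,Keeper)}.
A3 = A2; e.g. (0,Runner) stays out. (0,Runner) never enters ⇒ Keeper avoids the target.

Keeper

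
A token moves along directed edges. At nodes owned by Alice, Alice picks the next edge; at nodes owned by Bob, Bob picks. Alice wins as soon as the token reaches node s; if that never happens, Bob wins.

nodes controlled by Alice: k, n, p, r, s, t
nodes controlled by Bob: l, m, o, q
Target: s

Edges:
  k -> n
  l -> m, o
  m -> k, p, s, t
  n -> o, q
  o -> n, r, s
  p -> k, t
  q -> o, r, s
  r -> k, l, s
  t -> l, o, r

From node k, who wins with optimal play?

A0 = {s}
A1: add {r} — r (Alice) has r→s.
A2: add {t} — t (Alice) has t→r.
A3: add {p} — p (Alice) has p→t.
A4 = A3; e.g. k (Alice) has no edge into A3. Fixed point.
k never enters the attractor, so Bob can avoid the target forever.

Bob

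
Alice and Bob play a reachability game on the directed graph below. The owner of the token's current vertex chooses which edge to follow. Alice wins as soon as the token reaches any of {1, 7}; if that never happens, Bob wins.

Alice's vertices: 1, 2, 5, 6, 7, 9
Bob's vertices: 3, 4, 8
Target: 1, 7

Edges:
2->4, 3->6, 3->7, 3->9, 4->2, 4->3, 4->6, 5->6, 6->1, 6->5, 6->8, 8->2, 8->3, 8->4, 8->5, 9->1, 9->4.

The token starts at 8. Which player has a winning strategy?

Bob

A0 = {1, 7}
A1: add {6, 9} — 6 (Alice) has 6→1; 9 (Alice) has 9→1.
A2: add {3, 5} — 3 (Bob): all of {6, 7, 9} already in; 5 (Alice) has 5→6.
A3 = A2; e.g. 2 (Alice) has no edge into A2. Fixed point.
8 never enters the attractor, so Bob can avoid the target forever.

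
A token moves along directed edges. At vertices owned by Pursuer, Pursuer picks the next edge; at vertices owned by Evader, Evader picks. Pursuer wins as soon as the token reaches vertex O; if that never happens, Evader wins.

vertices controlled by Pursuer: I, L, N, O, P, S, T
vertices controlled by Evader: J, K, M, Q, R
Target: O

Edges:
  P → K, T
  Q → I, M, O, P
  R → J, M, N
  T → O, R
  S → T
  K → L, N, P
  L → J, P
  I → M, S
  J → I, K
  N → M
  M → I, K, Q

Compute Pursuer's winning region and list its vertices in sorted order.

A0 = {O}
A1: add {T} — T (Pursuer) has T→O.
A2: add {P, S} — P (Pursuer) has P→T; S (Pursuer) has S→T.
A3: add {I, L} — I (Pursuer) has I→S; L (Pursuer) has L→P.
A4 = A3; e.g. J (Evader) can still go to K. Fixed point.
Pursuer's winning region = {I, L, O, P, S, T}.

I, L, O, P, S, T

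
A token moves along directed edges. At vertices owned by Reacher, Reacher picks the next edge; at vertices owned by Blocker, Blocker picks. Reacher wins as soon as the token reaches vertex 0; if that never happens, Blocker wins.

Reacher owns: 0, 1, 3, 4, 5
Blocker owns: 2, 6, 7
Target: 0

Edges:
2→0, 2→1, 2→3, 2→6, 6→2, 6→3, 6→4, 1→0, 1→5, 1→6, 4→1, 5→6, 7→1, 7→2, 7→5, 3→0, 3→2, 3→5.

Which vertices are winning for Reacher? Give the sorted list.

0, 1, 3, 4

A0 = {0}
A1: add {1, 3} — 1 (Reacher) has 1→0; 3 (Reacher) has 3→0.
A2: add {4} — 4 (Reacher) has 4→1.
A3 = A2; e.g. 2 (Blocker) can still go to 6. Fixed point.
Reacher's winning region = {0, 1, 3, 4}.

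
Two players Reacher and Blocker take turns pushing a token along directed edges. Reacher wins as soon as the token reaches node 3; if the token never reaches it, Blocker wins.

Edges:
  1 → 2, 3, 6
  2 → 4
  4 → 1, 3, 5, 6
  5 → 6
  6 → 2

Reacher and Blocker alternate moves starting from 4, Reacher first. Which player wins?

Reacher

Track states (vertex, player-to-move).
A0 = {(3,Reacher), (3,Blocker)}
A1: add {(1,Reacher), (4,Reacher)}.
(4,Reacher) ∈ A1 ⇒ Reacher forces the target.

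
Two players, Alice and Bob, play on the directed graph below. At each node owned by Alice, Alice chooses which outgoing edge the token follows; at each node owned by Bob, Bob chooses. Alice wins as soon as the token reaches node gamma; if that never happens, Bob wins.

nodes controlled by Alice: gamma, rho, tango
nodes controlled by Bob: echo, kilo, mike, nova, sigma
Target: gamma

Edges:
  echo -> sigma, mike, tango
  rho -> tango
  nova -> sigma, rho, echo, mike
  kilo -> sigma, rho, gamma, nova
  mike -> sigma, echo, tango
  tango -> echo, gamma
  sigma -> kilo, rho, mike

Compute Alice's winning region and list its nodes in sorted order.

gamma, rho, tango

A0 = {gamma}
A1: add {tango} — tango (Alice) has tango→gamma.
A2: add {rho} — rho (Alice) has rho→tango.
A3 = A2; e.g. kilo (Bob) can still go to sigma. Fixed point.
Alice's winning region = {gamma, rho, tango}.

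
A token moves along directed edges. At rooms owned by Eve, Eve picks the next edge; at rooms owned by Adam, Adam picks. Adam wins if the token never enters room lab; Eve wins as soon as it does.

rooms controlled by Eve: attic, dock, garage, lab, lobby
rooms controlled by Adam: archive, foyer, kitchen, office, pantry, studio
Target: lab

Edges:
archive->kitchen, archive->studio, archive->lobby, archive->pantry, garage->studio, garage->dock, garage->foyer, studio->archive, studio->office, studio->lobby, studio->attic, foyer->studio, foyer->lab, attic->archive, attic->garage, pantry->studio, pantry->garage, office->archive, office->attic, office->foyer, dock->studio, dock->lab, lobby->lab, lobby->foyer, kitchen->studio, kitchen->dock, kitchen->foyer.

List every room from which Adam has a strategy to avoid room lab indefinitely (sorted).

archive, foyer, kitchen, office, pantry, studio

A0 = {lab}
A1: add {dock, lobby} — lobby (Eve) has lobby→lab; dock (Eve) has dock→lab.
A2: add {garage} — garage (Eve) has garage→dock.
A3: add {attic} — attic (Eve) has attic→garage.
A4 = A3; e.g. archive (Adam) can still go to kitchen. Fixed point.
Eve's attractor = {attic, dock, garage, lab, lobby}; Adam avoids the target exactly from the complement.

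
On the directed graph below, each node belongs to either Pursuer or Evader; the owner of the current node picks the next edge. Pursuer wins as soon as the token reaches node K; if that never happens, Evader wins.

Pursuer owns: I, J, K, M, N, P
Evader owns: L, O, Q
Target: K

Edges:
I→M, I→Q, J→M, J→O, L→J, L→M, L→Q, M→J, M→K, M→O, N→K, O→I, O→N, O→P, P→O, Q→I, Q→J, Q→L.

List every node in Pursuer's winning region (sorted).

A0 = {K}
A1: add {M, N} — M (Pursuer) has M→K; N (Pursuer) has N→K.
A2: add {I, J} — I (Pursuer) has I→M; J (Pursuer) has J→M.
A3 = A2; e.g. L (Evader) can still go to Q. Fixed point.
Pursuer's winning region = {I, J, K, M, N}.

I, J, K, M, N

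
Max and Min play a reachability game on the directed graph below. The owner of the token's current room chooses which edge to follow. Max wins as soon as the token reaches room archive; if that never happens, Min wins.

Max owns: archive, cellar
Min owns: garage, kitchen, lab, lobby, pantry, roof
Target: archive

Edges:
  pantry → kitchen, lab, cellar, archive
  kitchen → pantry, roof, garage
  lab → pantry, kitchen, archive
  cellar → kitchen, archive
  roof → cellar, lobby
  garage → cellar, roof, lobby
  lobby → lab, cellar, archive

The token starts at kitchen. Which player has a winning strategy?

Min

A0 = {archive}
A1: add {cellar} — cellar (Max) has cellar→archive.
A2 = A1; e.g. pantry (Min) can still go to kitchen. Fixed point.
kitchen never enters the attractor, so Min can avoid the target forever.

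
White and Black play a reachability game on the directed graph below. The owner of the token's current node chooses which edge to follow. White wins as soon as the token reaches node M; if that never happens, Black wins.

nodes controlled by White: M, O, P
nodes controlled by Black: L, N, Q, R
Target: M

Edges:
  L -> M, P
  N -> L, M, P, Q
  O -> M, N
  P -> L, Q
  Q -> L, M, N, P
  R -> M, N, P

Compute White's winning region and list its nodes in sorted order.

A0 = {M}
A1: add {O} — O (White) has O→M.
A2 = A1; e.g. L (Black) can still go to P. Fixed point.
White's winning region = {M, O}.

M, O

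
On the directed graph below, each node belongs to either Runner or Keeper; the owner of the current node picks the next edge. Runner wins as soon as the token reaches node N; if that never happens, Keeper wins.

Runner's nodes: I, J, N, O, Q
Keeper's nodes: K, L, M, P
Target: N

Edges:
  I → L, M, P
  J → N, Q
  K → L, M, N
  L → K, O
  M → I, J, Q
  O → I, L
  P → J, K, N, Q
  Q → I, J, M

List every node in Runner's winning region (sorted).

A0 = {N}
A1: add {J} — J (Runner) has J→N.
A2: add {Q} — Q (Runner) has Q→J.
A3 = A2; e.g. I (Runner) has no edge into A2. Fixed point.
Runner's winning region = {J, N, Q}.

J, N, Q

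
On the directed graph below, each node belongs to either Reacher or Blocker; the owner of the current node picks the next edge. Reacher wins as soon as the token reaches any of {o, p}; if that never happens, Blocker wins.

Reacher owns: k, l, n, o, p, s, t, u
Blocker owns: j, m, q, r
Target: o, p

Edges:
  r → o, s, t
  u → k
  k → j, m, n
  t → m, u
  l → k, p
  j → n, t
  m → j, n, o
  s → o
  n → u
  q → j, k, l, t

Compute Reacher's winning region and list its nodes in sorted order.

A0 = {o, p}
A1: add {l, s} — l (Reacher) has l→p; s (Reacher) has s→o.
A2 = A1; e.g. j (Blocker) can still go to n. Fixed point.
Reacher's winning region = {l, o, p, s}.

l, o, p, s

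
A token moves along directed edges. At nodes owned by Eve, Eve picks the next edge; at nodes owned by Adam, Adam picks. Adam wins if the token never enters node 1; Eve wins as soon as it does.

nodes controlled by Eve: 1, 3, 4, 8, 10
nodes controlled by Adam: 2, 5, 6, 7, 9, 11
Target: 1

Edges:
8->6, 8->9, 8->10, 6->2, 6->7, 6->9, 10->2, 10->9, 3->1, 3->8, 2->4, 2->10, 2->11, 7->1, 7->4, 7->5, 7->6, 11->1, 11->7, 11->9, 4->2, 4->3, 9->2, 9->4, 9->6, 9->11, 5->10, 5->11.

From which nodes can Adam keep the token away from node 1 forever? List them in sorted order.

2, 5, 6, 7, 8, 9, 10, 11

A0 = {1}
A1: add {3} — 3 (Eve) has 3→1.
A2: add {4} — 4 (Eve) has 4→3.
A3 = A2; e.g. 2 (Adam) can still go to 10. Fixed point.
Eve's attractor = {1, 3, 4}; Adam avoids the target exactly from the complement.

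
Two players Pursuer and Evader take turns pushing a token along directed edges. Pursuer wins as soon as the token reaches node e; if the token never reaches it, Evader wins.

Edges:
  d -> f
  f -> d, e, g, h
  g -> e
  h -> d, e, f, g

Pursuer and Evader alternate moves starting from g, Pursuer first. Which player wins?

Track states (vertex, player-to-move).
A0 = {(e,Pursuer), (e,Evader)}
A1: add {(f,Pursuer), (g,Pursuer), (g,Evader), (h,Pursuer)}.
(g,Pursuer) ∈ A1 ⇒ Pursuer forces the target.

Pursuer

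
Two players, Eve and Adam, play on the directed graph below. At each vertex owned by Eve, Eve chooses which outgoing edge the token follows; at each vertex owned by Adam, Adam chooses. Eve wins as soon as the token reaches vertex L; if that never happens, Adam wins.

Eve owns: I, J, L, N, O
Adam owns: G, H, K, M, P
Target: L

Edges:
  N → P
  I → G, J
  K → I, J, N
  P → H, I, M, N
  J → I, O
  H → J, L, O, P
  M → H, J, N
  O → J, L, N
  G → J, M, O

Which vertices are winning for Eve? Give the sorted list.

I, J, L, O

A0 = {L}
A1: add {O} — O (Eve) has O→L.
A2: add {J} — J (Eve) has J→O.
A3: add {I} — I (Eve) has I→J.
A4 = A3; e.g. G (Adam) can still go to M. Fixed point.
Eve's winning region = {I, J, L, O}.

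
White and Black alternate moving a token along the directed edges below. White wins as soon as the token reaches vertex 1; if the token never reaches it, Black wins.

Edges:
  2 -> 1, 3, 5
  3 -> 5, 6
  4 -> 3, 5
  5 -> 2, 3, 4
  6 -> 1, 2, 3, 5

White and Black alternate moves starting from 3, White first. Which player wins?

Black

Track states (vertex, player-to-move).
A0 = {(1,White), (1,Black)}
A1: add {(2,White), (6,White)}.
A2 = A1; e.g. (2,Black) stays out. (3,White) never enters ⇒ Black avoids the target.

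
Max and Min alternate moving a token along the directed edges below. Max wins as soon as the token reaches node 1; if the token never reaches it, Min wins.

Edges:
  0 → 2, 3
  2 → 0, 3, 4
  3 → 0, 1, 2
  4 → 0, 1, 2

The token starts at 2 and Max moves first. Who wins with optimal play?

Min

Track states (vertex, player-to-move).
A0 = {(1,Max), (1,Min)}
A1: add {(3,Max), (4,Max)}.
A2 = A1; e.g. (0,Max) stays out. (2,Max) never enters ⇒ Min avoids the target.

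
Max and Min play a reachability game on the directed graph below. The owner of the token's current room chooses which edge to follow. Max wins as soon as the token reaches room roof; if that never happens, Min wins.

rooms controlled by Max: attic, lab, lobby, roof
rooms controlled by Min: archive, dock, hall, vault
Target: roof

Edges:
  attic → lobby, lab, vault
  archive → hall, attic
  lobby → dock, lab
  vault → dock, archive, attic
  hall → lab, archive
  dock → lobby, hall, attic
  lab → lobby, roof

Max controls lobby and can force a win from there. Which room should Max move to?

A0 = {roof}
A1: add {lab} — lab (Max) has lab→roof.
A2: add {attic, lobby} — lobby (Max) has lobby→lab; attic (Max) has attic→lab.
A3 = A2; e.g. dock (Min) can still go to hall. Fixed point.
From lobby, successor lab is in the attractor (rank 1); the other successor dock is not.

lab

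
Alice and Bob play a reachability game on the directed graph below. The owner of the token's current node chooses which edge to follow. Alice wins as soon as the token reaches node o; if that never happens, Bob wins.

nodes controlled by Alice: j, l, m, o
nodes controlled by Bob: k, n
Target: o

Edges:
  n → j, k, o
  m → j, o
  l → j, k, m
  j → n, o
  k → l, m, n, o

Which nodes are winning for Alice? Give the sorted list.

j, l, m, o

A0 = {o}
A1: add {j, m} — j (Alice) has j→o; m (Alice) has m→o.
A2: add {l} — l (Alice) has l→j.
A3 = A2; e.g. k (Bob) can still go to n. Fixed point.
Alice's winning region = {j, l, m, o}.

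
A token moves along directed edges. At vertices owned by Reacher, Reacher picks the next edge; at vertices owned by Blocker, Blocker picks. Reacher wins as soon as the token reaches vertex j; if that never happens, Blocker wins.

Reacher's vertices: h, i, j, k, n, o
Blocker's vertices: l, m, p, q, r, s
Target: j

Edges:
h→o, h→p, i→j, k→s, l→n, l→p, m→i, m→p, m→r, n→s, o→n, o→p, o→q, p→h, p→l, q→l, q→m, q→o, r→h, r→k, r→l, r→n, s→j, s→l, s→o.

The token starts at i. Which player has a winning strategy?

A0 = {j}
A1: add {i} — i (Reacher) has i→j.
A2 = A1; e.g. h (Reacher) has no edge into A1. Fixed point.
i ∈ A1, so Reacher can force the target.

Reacher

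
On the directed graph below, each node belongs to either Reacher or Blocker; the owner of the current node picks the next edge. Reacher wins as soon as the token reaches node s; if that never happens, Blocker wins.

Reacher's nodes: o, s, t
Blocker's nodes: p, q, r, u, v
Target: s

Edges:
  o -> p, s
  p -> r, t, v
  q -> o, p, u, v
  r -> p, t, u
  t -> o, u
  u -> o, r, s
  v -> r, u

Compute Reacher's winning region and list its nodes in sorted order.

o, s, t

A0 = {s}
A1: add {o} — o (Reacher) has o→s.
A2: add {t} — t (Reacher) has t→o.
A3 = A2; e.g. p (Blocker) can still go to r. Fixed point.
Reacher's winning region = {o, s, t}.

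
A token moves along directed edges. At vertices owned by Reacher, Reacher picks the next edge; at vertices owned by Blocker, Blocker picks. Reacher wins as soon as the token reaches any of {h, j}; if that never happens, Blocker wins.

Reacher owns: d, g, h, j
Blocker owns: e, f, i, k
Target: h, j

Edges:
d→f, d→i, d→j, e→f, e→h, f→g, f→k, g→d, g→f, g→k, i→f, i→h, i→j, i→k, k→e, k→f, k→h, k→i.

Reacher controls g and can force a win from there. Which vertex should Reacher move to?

A0 = {h, j}
A1: add {d} — d (Reacher) has d→j.
A2: add {g} — g (Reacher) has g→d.
A3 = A2; e.g. e (Blocker) can still go to f. Fixed point.
From g, successor d is in the attractor (rank 1); the other successors f, k are not.

d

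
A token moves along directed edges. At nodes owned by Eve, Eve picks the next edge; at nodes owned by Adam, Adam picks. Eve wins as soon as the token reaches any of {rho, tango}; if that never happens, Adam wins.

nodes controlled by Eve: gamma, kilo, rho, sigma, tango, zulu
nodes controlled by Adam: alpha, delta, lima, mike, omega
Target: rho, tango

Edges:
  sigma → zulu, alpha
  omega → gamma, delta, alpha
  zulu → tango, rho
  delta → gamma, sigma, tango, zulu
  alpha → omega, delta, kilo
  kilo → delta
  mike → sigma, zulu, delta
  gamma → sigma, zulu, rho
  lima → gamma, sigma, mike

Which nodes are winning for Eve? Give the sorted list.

delta, gamma, kilo, lima, mike, rho, sigma, tango, zulu

A0 = {rho, tango}
A1: add {gamma, zulu} — gamma (Eve) has gamma→rho; zulu (Eve) has zulu→tango.
A2: add {sigma} — sigma (Eve) has sigma→zulu.
A3: add {delta} — delta (Adam): all of {gamma, sigma, tango, zulu} already in.
A4: add {kilo, mike} — mike (Adam): all of {sigma, zulu, delta} already in; kilo (Eve) has kilo→delta.
A5: add {lima} — lima (Adam): all of {gamma, sigma, mike} already in.
A6 = A5; e.g. omega (Adam) can still go to alpha. Fixed point.
Eve's winning region = {delta, gamma, kilo, lima, mike, rho, sigma, tango, zulu}.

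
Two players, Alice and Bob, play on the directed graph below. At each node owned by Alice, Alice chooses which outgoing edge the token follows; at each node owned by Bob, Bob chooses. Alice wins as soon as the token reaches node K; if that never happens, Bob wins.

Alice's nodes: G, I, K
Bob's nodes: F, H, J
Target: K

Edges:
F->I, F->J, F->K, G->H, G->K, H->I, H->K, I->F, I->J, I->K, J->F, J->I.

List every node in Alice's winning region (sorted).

A0 = {K}
A1: add {G, I} — G (Alice) has G→K; I (Alice) has I→K.
A2: add {H} — H (Bob): all of {I, K} already in.
A3 = A2; e.g. F (Bob) can still go to J. Fixed point.
Alice's winning region = {G, H, I, K}.

G, H, I, K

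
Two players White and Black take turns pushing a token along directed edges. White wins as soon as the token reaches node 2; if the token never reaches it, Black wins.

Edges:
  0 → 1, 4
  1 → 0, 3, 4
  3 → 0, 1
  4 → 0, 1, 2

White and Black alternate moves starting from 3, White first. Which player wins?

Track states (vertex, player-to-move).
A0 = {(2,White), (2,Black)}
A1: add {(4,White)}.
A2 = A1; e.g. (0,White) stays out. (3,White) never enters ⇒ Black avoids the target.

Black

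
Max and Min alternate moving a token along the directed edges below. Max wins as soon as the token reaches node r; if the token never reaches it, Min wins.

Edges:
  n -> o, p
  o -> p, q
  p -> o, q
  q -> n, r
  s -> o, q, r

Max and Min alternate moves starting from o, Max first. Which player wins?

Track states (vertex, player-to-move).
A0 = {(r,Max), (r,Min)}
A1: add {(q,Max), (s,Max)}.
A2 = A1; e.g. (n,Max) stays out. (o,Max) never enters ⇒ Min avoids the target.

Min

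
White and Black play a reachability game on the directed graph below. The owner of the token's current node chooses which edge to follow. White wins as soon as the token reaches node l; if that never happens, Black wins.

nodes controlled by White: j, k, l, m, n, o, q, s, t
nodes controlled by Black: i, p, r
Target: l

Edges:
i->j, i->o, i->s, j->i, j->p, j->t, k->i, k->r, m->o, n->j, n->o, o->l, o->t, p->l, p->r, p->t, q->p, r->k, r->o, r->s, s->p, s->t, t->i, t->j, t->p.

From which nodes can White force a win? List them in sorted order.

A0 = {l}
A1: add {o} — o (White) has o→l.
A2: add {m, n} — m (White) has m→o; n (White) has n→o.
A3 = A2; e.g. i (Black) can still go to j. Fixed point.
White's winning region = {l, m, n, o}.

l, m, n, o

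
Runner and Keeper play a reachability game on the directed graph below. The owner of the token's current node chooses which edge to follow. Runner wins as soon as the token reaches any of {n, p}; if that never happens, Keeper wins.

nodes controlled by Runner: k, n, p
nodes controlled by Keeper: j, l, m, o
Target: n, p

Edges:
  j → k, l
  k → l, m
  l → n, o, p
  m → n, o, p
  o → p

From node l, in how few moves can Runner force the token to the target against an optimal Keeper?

A0 = {n, p}
A1: add {o} — o (Keeper): all of {p} already in.
A2: add {l, m} — l (Keeper): all of {n, o, p} already in; m (Keeper): all of {n, o, p} already in.
l enters the attractor at level 2, so Runner can force the target in 2 moves from there.

2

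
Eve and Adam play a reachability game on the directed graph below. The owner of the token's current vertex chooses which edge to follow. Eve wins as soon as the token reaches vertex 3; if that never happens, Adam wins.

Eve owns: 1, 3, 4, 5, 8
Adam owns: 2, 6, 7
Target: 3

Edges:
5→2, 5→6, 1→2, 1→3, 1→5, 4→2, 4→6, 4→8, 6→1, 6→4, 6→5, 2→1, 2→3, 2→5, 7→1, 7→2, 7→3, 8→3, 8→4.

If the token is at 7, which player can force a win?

Adam

A0 = {3}
A1: add {1, 8} — 1 (Eve) has 1→3; 8 (Eve) has 8→3.
A2: add {4} — 4 (Eve) has 4→8.
A3 = A2; e.g. 2 (Adam) can still go to 5. Fixed point.
7 never enters the attractor, so Adam can avoid the target forever.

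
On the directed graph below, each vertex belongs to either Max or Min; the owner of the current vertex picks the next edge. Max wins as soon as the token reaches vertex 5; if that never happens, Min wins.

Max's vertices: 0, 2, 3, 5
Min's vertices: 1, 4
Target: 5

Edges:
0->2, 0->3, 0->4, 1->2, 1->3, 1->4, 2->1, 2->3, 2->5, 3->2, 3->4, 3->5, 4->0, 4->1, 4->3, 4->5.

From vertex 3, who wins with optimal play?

Max

A0 = {5}
A1: add {2, 3} — 2 (Max) has 2→5; 3 (Max) has 3→5.
3 ∈ A1, so Max can force the target.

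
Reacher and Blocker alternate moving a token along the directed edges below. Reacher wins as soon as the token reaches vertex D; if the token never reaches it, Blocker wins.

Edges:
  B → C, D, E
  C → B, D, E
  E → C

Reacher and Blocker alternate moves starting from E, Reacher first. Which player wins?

Blocker

Track states (vertex, player-to-move).
A0 = {(D,Reacher), (D,Blocker)}
A1: add {(B,Reacher), (C,Reacher)}.
A2: add {(E,Blocker)}.
A3 = A2; e.g. (B,Blocker) stays out. (E,Reacher) never enters ⇒ Blocker avoids the target.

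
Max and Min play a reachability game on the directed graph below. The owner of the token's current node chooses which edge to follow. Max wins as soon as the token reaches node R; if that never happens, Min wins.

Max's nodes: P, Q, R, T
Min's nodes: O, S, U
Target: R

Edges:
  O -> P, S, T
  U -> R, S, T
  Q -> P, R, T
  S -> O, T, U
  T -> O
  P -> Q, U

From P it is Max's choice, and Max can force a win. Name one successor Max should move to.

Q

A0 = {R}
A1: add {Q} — Q (Max) has Q→R.
A2: add {P} — P (Max) has P→Q.
A3 = A2; e.g. O (Min) can still go to S. Fixed point.
From P, successor Q is in the attractor (rank 1); the other successor U is not.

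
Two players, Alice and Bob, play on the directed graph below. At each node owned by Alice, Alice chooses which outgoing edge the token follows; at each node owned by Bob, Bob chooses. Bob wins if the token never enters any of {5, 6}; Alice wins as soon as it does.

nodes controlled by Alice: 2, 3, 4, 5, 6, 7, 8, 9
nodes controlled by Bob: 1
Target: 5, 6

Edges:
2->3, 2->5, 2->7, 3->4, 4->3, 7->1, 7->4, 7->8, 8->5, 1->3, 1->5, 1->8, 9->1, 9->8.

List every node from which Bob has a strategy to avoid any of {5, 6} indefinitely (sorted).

1, 3, 4

A0 = {5, 6}
A1: add {2, 8} — 2 (Alice) has 2→5; 8 (Alice) has 8→5.
A2: add {7, 9} — 7 (Alice) has 7→8; 9 (Alice) has 9→8.
A3 = A2; e.g. 1 (Bob) can still go to 3. Fixed point.
Alice's attractor = {2, 5, 6, 7, 8, 9}; Bob avoids the target exactly from the complement.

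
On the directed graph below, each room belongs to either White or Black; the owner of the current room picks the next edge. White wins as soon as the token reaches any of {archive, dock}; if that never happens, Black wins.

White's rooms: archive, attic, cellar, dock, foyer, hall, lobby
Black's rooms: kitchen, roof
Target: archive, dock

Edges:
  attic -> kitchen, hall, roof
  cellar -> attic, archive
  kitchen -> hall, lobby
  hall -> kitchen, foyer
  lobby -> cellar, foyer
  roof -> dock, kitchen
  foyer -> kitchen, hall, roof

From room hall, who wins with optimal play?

Black

A0 = {archive, dock}
A1: add {cellar} — cellar (White) has cellar→archive.
A2: add {lobby} — lobby (White) has lobby→cellar.
A3 = A2; e.g. attic (White) has no edge into A2. Fixed point.
hall never enters the attractor, so Black can avoid the target forever.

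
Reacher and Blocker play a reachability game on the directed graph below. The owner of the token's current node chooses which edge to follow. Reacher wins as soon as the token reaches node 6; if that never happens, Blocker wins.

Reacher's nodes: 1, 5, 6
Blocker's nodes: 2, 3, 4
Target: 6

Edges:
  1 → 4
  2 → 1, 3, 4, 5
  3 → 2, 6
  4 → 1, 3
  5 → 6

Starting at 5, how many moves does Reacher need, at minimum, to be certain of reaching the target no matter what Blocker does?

A0 = {6}
A1: add {5} — 5 (Reacher) has 5→6.
A2 = A1; e.g. 1 (Reacher) has no edge into A1. Fixed point.
5 enters the attractor at level 1, so Reacher can force the target in 1 move from there.

1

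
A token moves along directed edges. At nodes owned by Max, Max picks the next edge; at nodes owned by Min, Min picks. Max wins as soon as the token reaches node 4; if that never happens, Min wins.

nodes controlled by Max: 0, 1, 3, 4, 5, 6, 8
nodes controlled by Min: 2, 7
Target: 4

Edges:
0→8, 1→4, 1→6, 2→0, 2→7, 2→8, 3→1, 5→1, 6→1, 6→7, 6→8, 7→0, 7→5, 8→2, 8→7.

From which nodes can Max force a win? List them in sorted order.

1, 3, 4, 5, 6

A0 = {4}
A1: add {1} — 1 (Max) has 1→4.
A2: add {3, 5, 6} — 3 (Max) has 3→1; 5 (Max) has 5→1; 6 (Max) has 6→1.
A3 = A2; e.g. 0 (Max) has no edge into A2. Fixed point.
Max's winning region = {1, 3, 4, 5, 6}.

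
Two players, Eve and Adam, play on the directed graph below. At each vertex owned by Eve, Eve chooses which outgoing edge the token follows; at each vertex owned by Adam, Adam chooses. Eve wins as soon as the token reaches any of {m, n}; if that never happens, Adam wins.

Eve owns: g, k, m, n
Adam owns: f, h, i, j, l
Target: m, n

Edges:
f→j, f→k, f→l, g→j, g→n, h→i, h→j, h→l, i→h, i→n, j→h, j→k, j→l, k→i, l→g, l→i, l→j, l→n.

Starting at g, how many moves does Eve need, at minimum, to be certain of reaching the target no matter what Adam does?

1

A0 = {m, n}
A1: add {g} — g (Eve) has g→n.
A2 = A1; e.g. f (Adam) can still go to j. Fixed point.
g enters the attractor at level 1, so Eve can force the target in 1 move from there.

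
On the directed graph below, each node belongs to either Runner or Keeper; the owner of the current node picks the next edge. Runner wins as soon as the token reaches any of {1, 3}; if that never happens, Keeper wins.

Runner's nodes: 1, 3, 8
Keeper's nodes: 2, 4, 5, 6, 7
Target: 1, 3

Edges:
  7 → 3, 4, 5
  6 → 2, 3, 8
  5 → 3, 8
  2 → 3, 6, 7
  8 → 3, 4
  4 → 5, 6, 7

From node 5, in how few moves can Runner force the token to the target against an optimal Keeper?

A0 = {1, 3}
A1: add {8} — 8 (Runner) has 8→3.
A2: add {5} — 5 (Keeper): all of {3, 8} already in.
A3 = A2; e.g. 2 (Keeper) can still go to 6. Fixed point.
5 enters the attractor at level 2, so Runner can force the target in 2 moves from there.

2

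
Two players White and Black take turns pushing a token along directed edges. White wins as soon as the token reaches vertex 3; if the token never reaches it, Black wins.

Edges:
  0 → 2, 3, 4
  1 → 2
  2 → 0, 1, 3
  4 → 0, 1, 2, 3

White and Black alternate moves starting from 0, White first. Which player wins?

Track states (vertex, player-to-move).
A0 = {(3,White), (3,Black)}
A1: add {(0,White), (2,White), (4,White)}.
(0,White) ∈ A1 ⇒ White forces the target.

White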